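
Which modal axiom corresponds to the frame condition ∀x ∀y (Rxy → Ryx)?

The condition is symmetry. The B schema q → □◇q defines it.

q → □◇q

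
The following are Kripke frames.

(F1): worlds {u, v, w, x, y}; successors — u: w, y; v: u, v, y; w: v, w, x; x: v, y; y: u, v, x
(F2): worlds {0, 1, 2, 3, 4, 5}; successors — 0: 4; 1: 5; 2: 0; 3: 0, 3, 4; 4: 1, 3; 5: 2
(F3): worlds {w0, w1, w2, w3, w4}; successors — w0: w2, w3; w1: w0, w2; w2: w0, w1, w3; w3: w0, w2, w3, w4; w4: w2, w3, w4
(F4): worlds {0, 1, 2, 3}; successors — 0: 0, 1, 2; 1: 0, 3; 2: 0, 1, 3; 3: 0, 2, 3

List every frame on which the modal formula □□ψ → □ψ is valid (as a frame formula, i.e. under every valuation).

(F4)

Frame correspondent (Sahlqvist): ∀x ∀y (Rxy → ∃z (Rxz ∧ Rzy)) — i.e. density.
(F1): fails — Ryx but no z with Ryz and Rzx.
(F2): fails — R04 but no z with R0z and Rz4.
(F3): fails — Rw2w1 but no z with Rw2z and Rzw1.
(F4): holds.
Valid on: (F4).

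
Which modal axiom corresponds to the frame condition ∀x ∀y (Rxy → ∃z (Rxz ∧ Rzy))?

□□p → □p

The condition is density. The C4 schema □□p → □p defines it.
Suppose □□p→□p is valid. Take Rxy and set V(p)={w : xR²w}. Then □□p at x, so □p at x, so p at y, i.e. ∃z(Rxz∧Rzy).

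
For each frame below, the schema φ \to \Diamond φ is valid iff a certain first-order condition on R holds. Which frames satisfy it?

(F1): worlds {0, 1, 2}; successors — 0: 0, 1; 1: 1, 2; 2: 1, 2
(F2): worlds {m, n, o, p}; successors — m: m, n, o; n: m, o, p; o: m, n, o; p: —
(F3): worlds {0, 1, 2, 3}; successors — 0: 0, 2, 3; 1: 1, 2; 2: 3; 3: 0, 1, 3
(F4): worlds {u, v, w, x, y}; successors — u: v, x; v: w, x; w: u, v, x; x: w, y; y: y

The schema corresponds to reflexivity: \forall x Rxx.
(F1): condition met.
(F2): fails — world n does not see itself.
(F3): fails — world 2 does not see itself.
(F4): fails — world u does not see itself.
Valid on: (F1).

(F1)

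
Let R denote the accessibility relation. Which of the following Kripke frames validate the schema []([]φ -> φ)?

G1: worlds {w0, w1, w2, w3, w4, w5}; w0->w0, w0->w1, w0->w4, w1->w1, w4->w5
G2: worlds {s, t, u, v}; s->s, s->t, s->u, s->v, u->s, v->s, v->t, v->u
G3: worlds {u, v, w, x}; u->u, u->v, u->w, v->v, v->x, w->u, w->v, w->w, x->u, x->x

Frame correspondent (Sahlqvist): forall x forall y (Rxy -> Ryy) — i.e. shift-reflexivity.
G1: fails — Rw0w4 but not Rw4w4.
G2: fails — Rvt but not Rtt.
G3: holds.
Valid on: G3.

G3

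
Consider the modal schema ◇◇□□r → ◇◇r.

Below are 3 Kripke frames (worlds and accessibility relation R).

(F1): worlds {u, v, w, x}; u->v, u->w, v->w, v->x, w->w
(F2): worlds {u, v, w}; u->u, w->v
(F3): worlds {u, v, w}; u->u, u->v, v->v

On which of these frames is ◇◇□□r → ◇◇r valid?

(F2), (F3)

Frame correspondent (Sahlqvist): ∀x ∀y (xR²y → ∃w (yR²w ∧ xR²w)) — i.e. a generalized confluence (Geach) condition.
(F1): fails — uR²x but no t with xR²t and uR²t.
(F2): ✓.
(F3): ✓.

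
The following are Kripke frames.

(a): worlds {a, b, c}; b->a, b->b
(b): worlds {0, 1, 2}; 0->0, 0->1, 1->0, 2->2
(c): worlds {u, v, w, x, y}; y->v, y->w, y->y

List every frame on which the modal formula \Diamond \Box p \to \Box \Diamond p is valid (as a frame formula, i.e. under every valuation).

The schema corresponds to convergence: \forall x \forall y \forall z (Rxy \wedge Rxz \to \exists w (Ryw \wedge Rzw)).
(a): fails — Rba and Rba but a and a have no common successor.
(b): satisfies the condition.
(c): fails — Ryv and Ryv but v and v have no common successor.

(b)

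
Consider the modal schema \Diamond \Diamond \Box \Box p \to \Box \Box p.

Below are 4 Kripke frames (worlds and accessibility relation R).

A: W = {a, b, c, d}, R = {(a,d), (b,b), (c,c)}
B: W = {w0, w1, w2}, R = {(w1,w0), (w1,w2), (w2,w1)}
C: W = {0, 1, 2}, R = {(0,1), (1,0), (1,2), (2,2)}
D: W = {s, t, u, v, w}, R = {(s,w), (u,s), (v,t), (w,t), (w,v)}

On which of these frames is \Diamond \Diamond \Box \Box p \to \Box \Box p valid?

A

Frame correspondent (Sahlqvist): \forall x \forall y \forall z ((x R^2 y \wedge x R^2 z) \to \exists w (y R^2 w \wedge z = w)) — i.e. a generalized confluence (Geach) condition.
A: holds.
B: fails — w2R²w0, w2R²w0 but no w with w0R²w and w0=w.
C: fails — 0R²2, 0R²0 but no w with 2R²w and 0=w.
D: fails — sR²t, sR²t but no w* with tR²w* and t=w*.
Valid on: A.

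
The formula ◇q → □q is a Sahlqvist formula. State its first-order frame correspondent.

partial functionality

Suppose ◇q→□q is valid. Take Rxy, Rxz and set V(q)={y}. Then ◇q at x, so □q at x, so q at z, i.e. z=y.
Conversely, on a frame with partial functionality the schema holds at every world under every valuation.
Frame condition: ∀x ∀y ∀z (Rxy ∧ Rxz → y = z).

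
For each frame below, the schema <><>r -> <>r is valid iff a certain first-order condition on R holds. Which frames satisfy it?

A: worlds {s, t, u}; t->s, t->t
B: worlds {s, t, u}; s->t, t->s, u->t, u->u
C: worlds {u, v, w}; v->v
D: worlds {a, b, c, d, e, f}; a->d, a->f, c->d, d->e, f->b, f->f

This is the axiom for a generalized confluence (Geach) condition; its first-order frame correspondent is forall x forall y (x R^2 y -> exists w (y = w & xRw)).
A: ✓.
B: fails — sR²s but no w with s=w and sRw.
C: ✓.
D: fails — aR²b but no w with b=w and aRw.
Valid on: A, C.

A, C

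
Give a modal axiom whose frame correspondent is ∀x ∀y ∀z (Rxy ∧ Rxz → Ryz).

◇p → □◇p

This is the Euclidean property; the standard corresponding axiom is 5: ◇p → □◇p.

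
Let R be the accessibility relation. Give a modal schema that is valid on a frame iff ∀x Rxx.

This is reflexivity; the standard corresponding axiom is T: □q → q.
Suppose □q→q is valid. At any x set V(q)={w : Rxw}. Then □q holds at x, so q holds at x, i.e. Rxx.

□q → q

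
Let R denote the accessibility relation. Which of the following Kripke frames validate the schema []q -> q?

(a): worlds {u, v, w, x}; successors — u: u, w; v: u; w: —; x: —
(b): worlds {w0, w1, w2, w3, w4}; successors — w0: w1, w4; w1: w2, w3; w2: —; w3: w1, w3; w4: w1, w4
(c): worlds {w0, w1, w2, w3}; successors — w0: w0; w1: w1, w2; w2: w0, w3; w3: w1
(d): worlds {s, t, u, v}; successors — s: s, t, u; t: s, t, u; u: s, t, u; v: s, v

(d)

Frame correspondent (Sahlqvist): forall x Rxx — i.e. reflexivity.
(a): fails — world v does not see itself.
(b): fails — world w0 does not see itself.
(c): fails — world w2 does not see itself.
(d): condition met.
Valid on: (d).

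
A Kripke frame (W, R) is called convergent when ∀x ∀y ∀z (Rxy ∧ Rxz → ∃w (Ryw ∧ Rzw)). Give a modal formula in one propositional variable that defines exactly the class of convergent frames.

◇□p → □◇p

A defining formula is ◇□p → □◇p (the .2 axiom).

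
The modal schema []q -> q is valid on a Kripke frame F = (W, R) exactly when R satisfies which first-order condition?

reflexivity: forall x Rxx

Suppose □q→q is valid. At any x set V(q)={w : Rxw}. Then □q holds at x, so q holds at x, i.e. Rxx.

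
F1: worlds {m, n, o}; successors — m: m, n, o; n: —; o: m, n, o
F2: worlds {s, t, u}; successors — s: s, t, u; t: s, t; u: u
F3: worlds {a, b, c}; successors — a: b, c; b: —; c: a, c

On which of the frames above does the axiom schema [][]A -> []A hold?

The schema corresponds to density: forall x forall y (Rxy -> exists z (Rxz & Rzy)).
F1: holds.
F2: holds.
F3: fails — Rab but no z with Raz and Rzb.
Valid on: F1, F2.

F1, F2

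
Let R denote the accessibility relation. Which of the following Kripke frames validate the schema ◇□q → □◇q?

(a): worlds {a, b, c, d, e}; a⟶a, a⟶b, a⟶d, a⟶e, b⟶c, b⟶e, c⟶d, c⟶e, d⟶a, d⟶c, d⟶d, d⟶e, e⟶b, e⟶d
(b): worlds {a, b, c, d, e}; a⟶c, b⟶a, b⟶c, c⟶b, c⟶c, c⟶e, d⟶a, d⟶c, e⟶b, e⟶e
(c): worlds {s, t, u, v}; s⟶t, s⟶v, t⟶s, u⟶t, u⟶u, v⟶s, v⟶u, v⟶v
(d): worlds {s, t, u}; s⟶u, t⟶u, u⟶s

(d)

The schema corresponds to convergence: ∀x ∀y ∀z (Rxy ∧ Rxz → ∃w (Ryw ∧ Rzw)).
(a): fails — Rab and Rae but b and e have no common successor.
(b): fails — Rcb and Rce but b and e have no common successor.
(c): fails — Rut and Ruu but t and u have no common successor.
(d): satisfies the condition.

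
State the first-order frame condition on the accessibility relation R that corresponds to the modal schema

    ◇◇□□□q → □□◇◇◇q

This is a Sahlqvist (Geach-type) schema ◇^2□^3q → □^2◇^3q.
Minimal-valuation argument: fix x; take any y with xR^2y and any z with xR^2z. Set V(q) to the set of worlds R-reachable from y in exactly 3 steps. Then □^3q holds at y, so the antecedent holds at x; validity forces ◇^3q at z, giving a w with zR^3w and yR^3w.
First-order correspondent: ∀x ∀y ∀z ((xR²y ∧ xR²z) → ∃w (yR³w ∧ zR³w)).

∀x ∀y ∀z ((xR²y ∧ xR²z) → ∃w (yR³w ∧ zR³w))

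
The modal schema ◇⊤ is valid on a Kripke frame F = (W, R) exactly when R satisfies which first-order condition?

seriality: ∀x ∃y Rxy

◇⊤ holds at w iff w has a successor, so frame-validity of ◇⊤ is exactly seriality. Equivalently via □A → ◇A:
Suppose □A→◇A is valid. At any x set V(A)=W. Then □A at x, so ◇A at x, so x has a successor.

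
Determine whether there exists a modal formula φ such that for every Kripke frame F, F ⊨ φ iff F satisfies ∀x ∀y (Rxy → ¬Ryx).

No

Modal frame validity is preserved under surjective bounded morphisms.
The 4-cycle (worlds 0,1,2,3 with 0→1→2→3→0) is asymmetric. Mapping every world to a single reflexive point • is a surjective bounded morphism, and the reflexive point is not asymmetric (R•• but asymmetry requires ¬R••).
So the class is not modally definable.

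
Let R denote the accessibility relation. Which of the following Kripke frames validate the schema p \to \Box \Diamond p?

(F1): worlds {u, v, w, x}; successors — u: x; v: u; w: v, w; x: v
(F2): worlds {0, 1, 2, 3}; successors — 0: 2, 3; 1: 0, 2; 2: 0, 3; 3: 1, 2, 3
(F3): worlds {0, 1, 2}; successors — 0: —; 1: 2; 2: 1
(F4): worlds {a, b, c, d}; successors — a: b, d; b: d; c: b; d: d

(F3)

This is the axiom for symmetry; its first-order frame correspondent is \forall x \forall y (Rxy \to Ryx).
(F1): fails — Rvu but not Ruv.
(F2): fails — R10 but not R01.
(F3): holds.
(F4): fails — Rab but not Rba.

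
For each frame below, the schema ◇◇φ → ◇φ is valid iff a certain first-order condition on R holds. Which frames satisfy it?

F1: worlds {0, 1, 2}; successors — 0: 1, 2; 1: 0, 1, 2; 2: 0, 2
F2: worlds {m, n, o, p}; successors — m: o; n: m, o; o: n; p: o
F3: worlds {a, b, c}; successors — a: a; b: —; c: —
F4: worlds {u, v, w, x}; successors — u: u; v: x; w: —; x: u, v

F3

Frame correspondent (Sahlqvist): ∀x ∀y ∀z (Rxy ∧ Ryz → Rxz) — i.e. transitivity.
F1: fails — R02 and R20 but not R00.
F2: fails — Ron and Rno but not Roo.
F3: satisfies the condition.
F4: fails — Rvx and Rxu but not Rvu.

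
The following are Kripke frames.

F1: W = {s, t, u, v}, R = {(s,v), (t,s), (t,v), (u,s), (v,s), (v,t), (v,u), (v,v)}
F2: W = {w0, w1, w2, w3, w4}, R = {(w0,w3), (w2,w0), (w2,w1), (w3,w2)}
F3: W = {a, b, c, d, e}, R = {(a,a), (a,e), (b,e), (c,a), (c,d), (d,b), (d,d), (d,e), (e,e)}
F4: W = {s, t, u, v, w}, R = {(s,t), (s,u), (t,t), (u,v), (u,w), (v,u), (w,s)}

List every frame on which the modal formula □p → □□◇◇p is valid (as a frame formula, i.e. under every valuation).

F1

Frame correspondent (Sahlqvist): ∀x ∀z (xR²z → ∃w (xRw ∧ zR²w)) — i.e. a generalized confluence (Geach) condition.
F1: holds.
F2: fails — w3R²w1 but no w with w3Rw and w1R²w.
F3: fails — cR²b but no w with cRw and bR²w.
F4: fails — sR²v but no w* with sRw* and vR²w*.
Valid on: F1.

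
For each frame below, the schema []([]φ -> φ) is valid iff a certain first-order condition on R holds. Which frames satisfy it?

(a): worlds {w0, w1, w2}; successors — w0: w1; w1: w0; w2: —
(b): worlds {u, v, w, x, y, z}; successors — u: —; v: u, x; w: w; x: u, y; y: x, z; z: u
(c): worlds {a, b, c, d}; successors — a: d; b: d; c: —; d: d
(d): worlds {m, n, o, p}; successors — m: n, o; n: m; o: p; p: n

(c)

This is the axiom for shift-reflexivity; its first-order frame correspondent is forall x forall y (Rxy -> Ryy).
(a): fails — Rw0w1 but not Rw1w1.
(b): fails — Ryx but not Rxx.
(c): condition met.
(d): fails — Rop but not Rpp.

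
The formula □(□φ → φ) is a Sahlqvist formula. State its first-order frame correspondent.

shift-reflexivity

Suppose □(□φ→φ) is valid. Take Rxy and set V(φ)={w : Ryw}. Then at y, □φ holds; since □(□φ→φ) at x, □φ→φ at y, so φ at y, i.e. Ryy.
Conversely, on a frame with shift-reflexivity the schema holds at every world under every valuation.
Frame condition: ∀x ∀y (Rxy → Ryy).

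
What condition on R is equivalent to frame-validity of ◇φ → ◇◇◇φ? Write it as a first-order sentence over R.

This is a Sahlqvist (Geach-type) schema ◇^1□^0φ → □^0◇^3φ.
Minimal-valuation argument: fix x; take any y with xR^1y and any z with xR^0z. Set V(φ) to the set of worlds R-reachable from y in exactly 0 steps. Then □^0φ holds at y, so the antecedent holds at x; validity forces ◇^3φ at z, giving a w with zR^3w and yR^0w.
First-order correspondent: ∀x ∀y (xRy → ∃w (y = w ∧ xR³w)).

∀x ∀y (xRy → ∃w (y = w ∧ xR³w))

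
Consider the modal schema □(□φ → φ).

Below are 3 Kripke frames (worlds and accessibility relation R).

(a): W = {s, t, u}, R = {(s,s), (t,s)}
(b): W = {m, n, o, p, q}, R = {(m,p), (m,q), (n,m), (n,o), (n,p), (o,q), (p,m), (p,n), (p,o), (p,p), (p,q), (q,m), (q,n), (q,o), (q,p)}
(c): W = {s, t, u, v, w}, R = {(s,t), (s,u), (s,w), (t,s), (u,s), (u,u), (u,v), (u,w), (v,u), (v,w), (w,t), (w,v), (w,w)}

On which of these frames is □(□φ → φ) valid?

The schema corresponds to shift-reflexivity: ∀x ∀y (Rxy → Ryy).
(a): condition met.
(b): fails — Rpm but not Rmm.
(c): fails — Ruv but not Rvv.
Valid on: (a).

(a)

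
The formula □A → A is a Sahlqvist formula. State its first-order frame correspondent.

Reflexivity

This is the T axiom.
Its frame correspondent is reflexivity — ∀x Rxx.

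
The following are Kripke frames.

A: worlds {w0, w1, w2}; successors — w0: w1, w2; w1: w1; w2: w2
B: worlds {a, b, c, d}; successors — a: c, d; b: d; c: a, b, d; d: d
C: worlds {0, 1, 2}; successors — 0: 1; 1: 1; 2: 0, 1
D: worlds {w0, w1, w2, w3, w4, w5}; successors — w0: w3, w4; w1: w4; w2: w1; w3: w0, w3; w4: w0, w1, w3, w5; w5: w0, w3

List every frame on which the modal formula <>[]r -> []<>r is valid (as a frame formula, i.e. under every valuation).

Frame correspondent (Sahlqvist): forall x forall y forall z (Rxy & Rxz -> exists w (Ryw & Rzw)) — i.e. convergence.
A: fails — Rw0w1 and Rw0w2 but w1 and w2 have no common successor.
B: condition met.
C: condition met.
D: fails — Rw4w5 and Rw4w1 but w5 and w1 have no common successor.
Valid on: B, C.

B, C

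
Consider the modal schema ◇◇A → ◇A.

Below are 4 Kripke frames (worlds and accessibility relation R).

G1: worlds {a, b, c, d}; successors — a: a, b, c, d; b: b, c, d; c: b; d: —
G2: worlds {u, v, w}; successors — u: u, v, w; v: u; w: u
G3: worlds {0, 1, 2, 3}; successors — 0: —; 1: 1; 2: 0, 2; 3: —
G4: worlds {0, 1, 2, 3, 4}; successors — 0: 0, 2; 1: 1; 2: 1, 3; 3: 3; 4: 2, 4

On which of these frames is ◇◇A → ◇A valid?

G3

Frame correspondent (Sahlqvist): ∀x ∀y ∀z (Rxy ∧ Ryz → Rxz) — i.e. transitivity.
G1: fails — Rcb and Rbc but not Rcc.
G2: fails — Rwu and Ruv but not Rwv.
G3: condition met.
G4: fails — R02 and R23 but not R03.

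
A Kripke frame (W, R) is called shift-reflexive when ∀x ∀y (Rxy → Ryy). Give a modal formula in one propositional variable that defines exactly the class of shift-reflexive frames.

□(□q → q)

This is shift-reflexivity; the standard corresponding axiom is T□: □(□q → q).
Suppose □(□q→q) is valid. Take Rxy and set V(q)={w : Ryw}. Then at y, □q holds; since □(□q→q) at x, □q→q at y, so q at y, i.e. Ryy.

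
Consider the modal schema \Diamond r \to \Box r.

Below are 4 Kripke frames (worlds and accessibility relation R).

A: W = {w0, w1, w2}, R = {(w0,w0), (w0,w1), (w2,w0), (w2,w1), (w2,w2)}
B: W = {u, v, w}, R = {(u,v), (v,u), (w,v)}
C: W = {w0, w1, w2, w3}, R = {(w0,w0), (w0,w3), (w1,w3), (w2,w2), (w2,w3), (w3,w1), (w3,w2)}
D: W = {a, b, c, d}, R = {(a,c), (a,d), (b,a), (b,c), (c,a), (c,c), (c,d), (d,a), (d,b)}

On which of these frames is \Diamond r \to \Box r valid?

The schema corresponds to partial functionality: \forall x \forall y \forall z (Rxy \wedge Rxz \to y = z).
A: fails — w0 sees both w0 and w1.
B: condition met.
C: fails — w0 sees both w0 and w3.
D: fails — a sees both c and d.

B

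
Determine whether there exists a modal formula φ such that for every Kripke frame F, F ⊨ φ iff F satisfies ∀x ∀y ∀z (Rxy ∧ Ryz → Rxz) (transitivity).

Definable; □p → □□p defines it

Yes: it is transitivity, defined by the 4 schema □p → □□p.
Suppose □p→□□p is valid. Take Rxy, Ryz and set V(p)={w : Rxw}. Then □p at x, so □□p at x, so □p at y, so p at z, i.e. Rxz.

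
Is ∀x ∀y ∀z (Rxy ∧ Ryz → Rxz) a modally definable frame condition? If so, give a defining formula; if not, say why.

Definable; □r → □□r defines it

The condition is transitivity. A defining modal formula is □r → □□r.
Suppose □r→□□r is valid. Take Rxy, Ryz and set V(r)={w : Rxw}. Then □r at x, so □□r at x, so □r at y, so r at z, i.e. Rxz.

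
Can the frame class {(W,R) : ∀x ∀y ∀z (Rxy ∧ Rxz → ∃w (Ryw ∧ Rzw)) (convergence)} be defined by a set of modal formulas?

Yes, by ◇□r → □◇r

The condition is convergence. A defining modal formula is ◇□r → □◇r.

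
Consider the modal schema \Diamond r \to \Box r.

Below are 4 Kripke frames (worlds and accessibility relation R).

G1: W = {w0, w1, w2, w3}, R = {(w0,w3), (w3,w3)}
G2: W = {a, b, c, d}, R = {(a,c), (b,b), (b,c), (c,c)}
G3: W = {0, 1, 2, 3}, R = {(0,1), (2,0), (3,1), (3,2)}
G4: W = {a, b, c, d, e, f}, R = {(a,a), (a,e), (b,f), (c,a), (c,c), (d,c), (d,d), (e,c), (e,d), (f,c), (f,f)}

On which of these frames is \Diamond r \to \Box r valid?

G1

The schema corresponds to partial functionality: \forall x \forall y \forall z (Rxy \wedge Rxz \to y = z).
G1: satisfies the condition.
G2: fails — b sees both b and c.
G3: fails — 3 sees both 1 and 2.
G4: fails — a sees both a and e.
Valid on: G1.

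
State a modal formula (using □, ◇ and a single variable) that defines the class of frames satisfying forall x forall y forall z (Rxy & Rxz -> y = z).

The condition is partial functionality. The CD schema ◇q → □q defines it.
Suppose ◇q→□q is valid. Take Rxy, Rxz and set V(q)={y}. Then ◇q at x, so □q at x, so q at z, i.e. z=y.

◇q → □q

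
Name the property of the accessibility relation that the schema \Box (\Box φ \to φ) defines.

Shift-reflexivity

Suppose □(□φ→φ) is valid. Take Rxy and set V(φ)={w : Ryw}. Then at y, □φ holds; since □(□φ→φ) at x, □φ→φ at y, so φ at y, i.e. Ryy.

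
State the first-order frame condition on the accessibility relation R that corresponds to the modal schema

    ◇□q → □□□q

This is a Sahlqvist (Geach-type) schema ◇^1□^1q → □^3◇^0q.
Minimal-valuation argument: fix x; take any y with xR^1y and any z with xR^3z. Set V(q) to the set of worlds R-reachable from y in exactly 1 step. Then □^1q holds at y, so the antecedent holds at x; validity forces ◇^0q at z, giving a w with zR^0w and yR^1w.
First-order correspondent: ∀x ∀y ∀z ((xRy ∧ xR³z) → ∃w (yRw ∧ z = w)).

∀x ∀y ∀z ((xRy ∧ xR³z) → ∃w (yRw ∧ z = w))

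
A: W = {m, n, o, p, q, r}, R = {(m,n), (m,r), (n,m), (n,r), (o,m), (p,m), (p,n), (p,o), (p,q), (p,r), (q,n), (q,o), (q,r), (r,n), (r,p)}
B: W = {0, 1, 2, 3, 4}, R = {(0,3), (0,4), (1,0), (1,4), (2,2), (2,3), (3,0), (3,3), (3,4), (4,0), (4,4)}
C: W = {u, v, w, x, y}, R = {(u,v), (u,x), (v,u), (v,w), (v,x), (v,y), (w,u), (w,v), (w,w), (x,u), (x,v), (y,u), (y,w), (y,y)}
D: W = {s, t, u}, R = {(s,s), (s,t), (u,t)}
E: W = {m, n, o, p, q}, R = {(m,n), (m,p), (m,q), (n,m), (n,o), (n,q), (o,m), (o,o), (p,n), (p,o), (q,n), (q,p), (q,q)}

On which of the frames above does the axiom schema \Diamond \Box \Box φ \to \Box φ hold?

C

The schema corresponds to a generalized confluence (Geach) condition: \forall x \forall y \forall z ((xRy \wedge xRz) \to \exists w (y R^2 w \wedge z = w)).
A: fails — pRm, pRo but no w with mR²w and o=w.
B: fails — 2R3, 2R2 but no w with 3R²w and 2=w.
C: ✓.
D: fails — sRt, sRs but no w with tR²w and s=w.
E: fails — mRp, mRn but no w with pR²w and n=w.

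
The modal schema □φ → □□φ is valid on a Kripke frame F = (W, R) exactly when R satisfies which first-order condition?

Suppose □φ→□□φ is valid. Take Rxy, Ryz and set V(φ)={w : Rxw}. Then □φ at x, so □□φ at x, so □φ at y, so φ at z, i.e. Rxz.

transitivity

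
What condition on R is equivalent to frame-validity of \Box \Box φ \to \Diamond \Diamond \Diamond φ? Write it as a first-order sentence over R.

This is a Sahlqvist (Geach-type) schema ◇^0□^2φ → □^0◇^3φ.
First-order correspondent: \forall x \exists w (x R^2 w \wedge x R^3 w).

\forall x \exists w (x R^2 w \wedge x R^3 w)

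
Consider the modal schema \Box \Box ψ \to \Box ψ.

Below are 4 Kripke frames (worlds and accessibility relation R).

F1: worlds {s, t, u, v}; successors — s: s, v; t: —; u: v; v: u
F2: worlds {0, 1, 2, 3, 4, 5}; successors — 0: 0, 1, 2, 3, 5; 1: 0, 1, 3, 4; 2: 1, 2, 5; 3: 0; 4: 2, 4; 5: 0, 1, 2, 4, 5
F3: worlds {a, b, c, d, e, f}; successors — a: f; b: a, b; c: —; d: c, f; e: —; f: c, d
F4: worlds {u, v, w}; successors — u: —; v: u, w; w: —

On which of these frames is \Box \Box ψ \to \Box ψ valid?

Frame correspondent (Sahlqvist): \forall x \forall y (Rxy \to \exists z (Rxz \wedge Rzy)) — i.e. density.
F1: fails — Rvu but no z with Rvz and Rzu.
F2: satisfies the condition.
F3: fails — Rdf but no z with Rdz and Rzf.
F4: fails — Rvu but no z with Rvz and Rzu.
Valid on: F2.

F2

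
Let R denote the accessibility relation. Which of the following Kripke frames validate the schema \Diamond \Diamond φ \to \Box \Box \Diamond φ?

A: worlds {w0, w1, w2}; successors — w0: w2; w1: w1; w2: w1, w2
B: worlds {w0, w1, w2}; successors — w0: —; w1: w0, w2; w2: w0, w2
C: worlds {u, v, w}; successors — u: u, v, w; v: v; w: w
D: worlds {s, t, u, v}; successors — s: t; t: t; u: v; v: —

The schema corresponds to a generalized confluence (Geach) condition: \forall x \forall y \forall z ((x R^2 y \wedge x R^2 z) \to \exists w (y = w \wedge zRw)).
A: fails — w0R²w2, w0R²w1 but no w with w2=w and w1Rw.
B: fails — w1R²w0, w1R²w0 but no w with w0=w and w0Rw.
C: fails — uR²u, uR²v but no t with u=t and vRt.
D: condition met.
Valid on: D.

D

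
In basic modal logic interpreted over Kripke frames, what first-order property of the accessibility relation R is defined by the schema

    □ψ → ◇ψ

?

Seriality

This schema is the D axiom.
It corresponds to seriality: ∀x ∃y Rxy.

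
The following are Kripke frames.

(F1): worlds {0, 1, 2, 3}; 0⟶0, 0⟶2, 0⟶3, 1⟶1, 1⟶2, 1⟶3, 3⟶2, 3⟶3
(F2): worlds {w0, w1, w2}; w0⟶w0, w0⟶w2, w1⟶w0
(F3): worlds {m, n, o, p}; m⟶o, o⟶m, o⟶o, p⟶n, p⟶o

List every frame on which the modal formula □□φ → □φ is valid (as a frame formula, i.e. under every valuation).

Frame correspondent (Sahlqvist): ∀x ∀y (Rxy → ∃z (Rxz ∧ Rzy)) — i.e. density.
(F1): satisfies the condition.
(F2): satisfies the condition.
(F3): fails — Rpn but no z with Rpz and Rzn.

(F1), (F2)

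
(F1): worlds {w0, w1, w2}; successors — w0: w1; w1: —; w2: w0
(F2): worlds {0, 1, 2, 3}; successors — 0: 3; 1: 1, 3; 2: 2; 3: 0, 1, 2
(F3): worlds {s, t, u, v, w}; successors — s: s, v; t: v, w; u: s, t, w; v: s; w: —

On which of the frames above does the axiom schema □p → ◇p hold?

This is the axiom for seriality; its first-order frame correspondent is ∀x ∃y Rxy.
(F1): fails — world w1 has no successor.
(F2): condition met.
(F3): fails — world w has no successor.

(F2)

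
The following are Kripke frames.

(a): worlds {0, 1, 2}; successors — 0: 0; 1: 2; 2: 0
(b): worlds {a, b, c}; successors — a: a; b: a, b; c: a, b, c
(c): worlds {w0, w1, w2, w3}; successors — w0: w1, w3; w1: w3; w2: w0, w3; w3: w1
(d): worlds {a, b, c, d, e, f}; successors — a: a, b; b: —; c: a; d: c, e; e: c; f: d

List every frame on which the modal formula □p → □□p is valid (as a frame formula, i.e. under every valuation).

The schema corresponds to transitivity: ∀x ∀y ∀z (Rxy ∧ Ryz → Rxz).
(a): fails — R12 and R20 but not R10.
(b): holds.
(c): fails — Rw3w1 and Rw1w3 but not Rw3w3.
(d): fails — Rdc and Rca but not Rda.
Valid on: (b).

(b)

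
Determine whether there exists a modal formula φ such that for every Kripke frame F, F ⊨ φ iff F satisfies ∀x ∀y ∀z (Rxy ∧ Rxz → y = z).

Definable; ◇r → □r defines it

The condition is partial functionality. A defining modal formula is ◇r → □r.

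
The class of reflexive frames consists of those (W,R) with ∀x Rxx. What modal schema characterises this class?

A defining formula is □s → s (the T axiom).
Suppose □s→s is valid. At any x set V(s)={w : Rxw}. Then □s holds at x, so s holds at x, i.e. Rxx.

□s → s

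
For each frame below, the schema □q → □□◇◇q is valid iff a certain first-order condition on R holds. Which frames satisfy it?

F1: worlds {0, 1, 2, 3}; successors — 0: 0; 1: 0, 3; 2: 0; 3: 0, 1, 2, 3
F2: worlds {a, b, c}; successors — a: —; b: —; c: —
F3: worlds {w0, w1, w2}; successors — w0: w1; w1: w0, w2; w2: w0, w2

This is the axiom for a generalized confluence (Geach) condition; its first-order frame correspondent is ∀x ∀z (xR²z → ∃w (xRw ∧ zR²w)).
F1: satisfies the condition.
F2: satisfies the condition.
F3: fails — w0R²w0 but no w with w0Rw and w0R²w.
Valid on: F1, F2.

F1, F2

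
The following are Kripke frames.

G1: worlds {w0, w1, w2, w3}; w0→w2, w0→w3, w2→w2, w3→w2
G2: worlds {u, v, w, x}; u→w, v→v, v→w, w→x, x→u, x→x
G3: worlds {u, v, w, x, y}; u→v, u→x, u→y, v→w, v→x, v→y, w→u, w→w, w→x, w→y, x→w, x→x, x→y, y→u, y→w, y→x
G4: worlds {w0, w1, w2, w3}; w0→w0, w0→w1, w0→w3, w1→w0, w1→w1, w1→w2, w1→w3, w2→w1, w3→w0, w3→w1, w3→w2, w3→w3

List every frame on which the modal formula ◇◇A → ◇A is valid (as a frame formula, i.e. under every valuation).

Frame correspondent (Sahlqvist): ∀x ∀y ∀z (Rxy ∧ Ryz → Rxz) — i.e. transitivity.
G1: ✓.
G2: fails — Ruw and Rwx but not Rux.
G3: fails — Ruv and Rvw but not Ruw.
G4: fails — Rw0w1 and Rw1w2 but not Rw0w2.

G1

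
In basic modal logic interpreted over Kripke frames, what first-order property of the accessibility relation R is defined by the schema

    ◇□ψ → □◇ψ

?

Convergence

Suppose ◇□ψ→□◇ψ is valid. Take Rxy, Rxz and set V(ψ)={w : Ryw}. Then □ψ at y so ◇□ψ at x, so □◇ψ at x, so ◇ψ at z, giving w with Rzw and Ryw.
The converse is a direct semantic check.
Frame condition: ∀x ∀y ∀z (Rxy ∧ Rxz → ∃w (Ryw ∧ Rzw)).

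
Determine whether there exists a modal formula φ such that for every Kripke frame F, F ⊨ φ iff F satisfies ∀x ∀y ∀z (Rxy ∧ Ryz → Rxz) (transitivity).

Yes, by □r → □□r

This is a Sahlqvist condition; the 4 axiom □r → □□r defines it.
Suppose □r→□□r is valid. Take Rxy, Ryz and set V(r)={w : Rxw}. Then □r at x, so □□r at x, so □r at y, so r at z, i.e. Rxz.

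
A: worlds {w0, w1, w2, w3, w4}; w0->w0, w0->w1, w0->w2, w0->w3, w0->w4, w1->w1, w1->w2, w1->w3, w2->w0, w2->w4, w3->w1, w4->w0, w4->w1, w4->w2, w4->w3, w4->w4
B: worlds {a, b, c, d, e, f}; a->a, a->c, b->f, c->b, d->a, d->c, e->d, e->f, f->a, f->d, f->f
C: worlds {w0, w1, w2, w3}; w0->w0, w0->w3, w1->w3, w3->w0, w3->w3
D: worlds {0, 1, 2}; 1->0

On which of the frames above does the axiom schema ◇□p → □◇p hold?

This is the axiom for convergence; its first-order frame correspondent is ∀x ∀y ∀z (Rxy ∧ Rxz → ∃w (Ryw ∧ Rzw)).
A: fails — Rw0w1 and Rw0w2 but w1 and w2 have no common successor.
B: fails — Raa and Rac but a and c have no common successor.
C: satisfies the condition.
D: fails — R10 and R10 but 0 and 0 have no common successor.

C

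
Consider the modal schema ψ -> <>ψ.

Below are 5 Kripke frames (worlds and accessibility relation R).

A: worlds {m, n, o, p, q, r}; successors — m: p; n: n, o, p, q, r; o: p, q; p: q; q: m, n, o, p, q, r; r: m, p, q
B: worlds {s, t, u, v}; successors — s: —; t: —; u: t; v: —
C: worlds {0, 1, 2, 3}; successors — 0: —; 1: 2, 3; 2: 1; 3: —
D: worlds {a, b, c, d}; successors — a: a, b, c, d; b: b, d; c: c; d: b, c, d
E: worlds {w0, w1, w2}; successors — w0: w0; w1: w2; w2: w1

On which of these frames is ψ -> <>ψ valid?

Frame correspondent (Sahlqvist): forall x exists w (x = w & xRw) — i.e. a generalized confluence (Geach) condition.
A: fails — at m but no w with m=w and mRw.
B: fails — at s but no w with s=w and sRw.
C: fails — at 0 but no w with 0=w and 0Rw.
D: condition met.
E: fails — at w1 but no w with w1=w and w1Rw.
Valid on: D.

D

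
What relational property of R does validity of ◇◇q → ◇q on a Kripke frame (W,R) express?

Equivalently (dual form): □q → □□q.
Suppose □q→□□q is valid. Take Rxy, Ryz and set V(q)={w : Rxw}. Then □q at x, so □□q at x, so □q at y, so q at z, i.e. Rxz.
Conversely, any frame satisfying ∀x ∀y ∀z (Rxy ∧ Ryz → Rxz) validates the schema.
Frame condition: ∀x ∀y ∀z (Rxy ∧ Ryz → Rxz).

transitivity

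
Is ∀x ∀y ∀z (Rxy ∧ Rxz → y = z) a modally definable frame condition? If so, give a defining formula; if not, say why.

Definable; ◇p → □p defines it

The condition is partial functionality. A defining modal formula is ◇p → □p.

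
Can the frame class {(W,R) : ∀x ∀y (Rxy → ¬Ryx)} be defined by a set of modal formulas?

Not modally definable

If a class were modally definable it would be closed under surjective bounded morphisms (Goldblatt–Thomason).
The 3-cycle (worlds 0,1,2 with 0→1→2→0) is asymmetric. Mapping every world to a single reflexive point • is a surjective bounded morphism, and the reflexive point is not asymmetric (R•• but asymmetry requires ¬R••).
So the class is not modally definable.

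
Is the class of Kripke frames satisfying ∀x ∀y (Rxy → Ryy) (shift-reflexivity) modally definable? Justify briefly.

Definable; □(□q → q) defines it

This is a Sahlqvist condition; the T□ axiom □(□q → q) defines it.
Suppose □(□q→q) is valid. Take Rxy and set V(q)={w : Ryw}. Then at y, □q holds; since □(□q→q) at x, □q→q at y, so q at y, i.e. Ryy.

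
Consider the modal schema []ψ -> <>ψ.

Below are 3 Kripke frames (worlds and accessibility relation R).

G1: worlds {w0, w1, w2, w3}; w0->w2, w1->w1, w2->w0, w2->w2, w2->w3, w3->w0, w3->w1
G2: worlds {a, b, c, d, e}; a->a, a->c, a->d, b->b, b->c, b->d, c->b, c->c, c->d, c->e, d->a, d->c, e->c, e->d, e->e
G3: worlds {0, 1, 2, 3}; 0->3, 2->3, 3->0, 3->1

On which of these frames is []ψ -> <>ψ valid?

Frame correspondent (Sahlqvist): forall x exists y Rxy — i.e. seriality.
G1: holds.
G2: holds.
G3: fails — world 1 has no successor.

G1, G2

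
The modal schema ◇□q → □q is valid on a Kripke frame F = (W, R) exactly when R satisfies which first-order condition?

the Euclidean property

This is a form of the 5 axiom.
Its frame correspondent is the Euclidean property — ∀x ∀y ∀z (Rxy ∧ Rxz → Ryz).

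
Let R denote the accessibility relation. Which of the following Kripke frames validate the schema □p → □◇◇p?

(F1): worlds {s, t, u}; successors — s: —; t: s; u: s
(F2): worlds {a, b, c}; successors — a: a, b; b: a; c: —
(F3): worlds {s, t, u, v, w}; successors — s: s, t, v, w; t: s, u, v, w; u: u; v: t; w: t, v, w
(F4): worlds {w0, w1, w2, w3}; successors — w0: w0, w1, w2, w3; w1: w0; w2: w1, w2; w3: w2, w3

(F2), (F3), (F4)

This is the axiom for a generalized confluence (Geach) condition; its first-order frame correspondent is ∀x ∀z (xRz → ∃w (xRw ∧ zR²w)).
(F1): fails — tRs but no w with tRw and sR²w.
(F2): holds.
(F3): holds.
(F4): holds.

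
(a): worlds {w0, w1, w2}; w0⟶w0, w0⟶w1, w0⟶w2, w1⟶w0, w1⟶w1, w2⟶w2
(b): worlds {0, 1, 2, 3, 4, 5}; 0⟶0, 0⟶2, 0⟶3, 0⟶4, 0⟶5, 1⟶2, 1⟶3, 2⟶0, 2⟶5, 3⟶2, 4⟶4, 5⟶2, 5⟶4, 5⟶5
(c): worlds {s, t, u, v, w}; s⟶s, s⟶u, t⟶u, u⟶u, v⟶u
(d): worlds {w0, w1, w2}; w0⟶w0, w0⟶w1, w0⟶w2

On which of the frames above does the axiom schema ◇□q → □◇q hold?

The schema corresponds to convergence: ∀x ∀y ∀z (Rxy ∧ Rxz → ∃w (Ryw ∧ Rzw)).
(a): fails — Rw0w1 and Rw0w2 but w1 and w2 have no common successor.
(b): fails — R02 and R04 but 2 and 4 have no common successor.
(c): satisfies the condition.
(d): fails — Rw0w1 and Rw0w1 but w1 and w1 have no common successor.

(c)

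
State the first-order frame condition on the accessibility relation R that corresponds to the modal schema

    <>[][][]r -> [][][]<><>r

forall x forall y forall z ((xRy & x R^3 z) -> exists w (y R^3 w & z R^2 w))

This is a Sahlqvist (Geach-type) schema ◇^1□^3r → □^3◇^2r.
Minimal-valuation argument: fix x; take any y with xR^1y and any z with xR^3z. Set V(r) to the set of worlds R-reachable from y in exactly 3 steps. Then □^3r holds at y, so the antecedent holds at x; validity forces ◇^2r at z, giving a w with zR^2w and yR^3w.
First-order correspondent: forall x forall y forall z ((xRy & x R^3 z) -> exists w (y R^3 w & z R^2 w)).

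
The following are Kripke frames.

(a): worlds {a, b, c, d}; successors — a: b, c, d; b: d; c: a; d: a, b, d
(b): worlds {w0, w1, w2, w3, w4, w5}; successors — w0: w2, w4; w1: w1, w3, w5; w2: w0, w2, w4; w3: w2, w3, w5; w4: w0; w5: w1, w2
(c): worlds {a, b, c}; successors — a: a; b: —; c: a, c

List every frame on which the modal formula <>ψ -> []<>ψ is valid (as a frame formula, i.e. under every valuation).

none

The schema corresponds to the Euclidean property: forall x forall y forall z (Rxy & Rxz -> Ryz).
(a): fails — Rab and Rab but not Rbb.
(b): fails — Rw0w4 and Rw0w4 but not Rw4w4.
(c): fails — Rca and Rcc but not Rac.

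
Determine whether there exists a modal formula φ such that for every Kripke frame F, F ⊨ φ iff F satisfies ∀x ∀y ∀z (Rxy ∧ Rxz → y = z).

The condition is partial functionality. A defining modal formula is ◇r → □r.
Suppose ◇r→□r is valid. Take Rxy, Rxz and set V(r)={y}. Then ◇r at x, so □r at x, so r at z, i.e. z=y.

Definable; ◇r → □r defines it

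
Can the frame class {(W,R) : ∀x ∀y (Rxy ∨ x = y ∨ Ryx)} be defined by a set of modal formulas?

If a class were modally definable it would be closed under disjoint unions (Goldblatt–Thomason).
Take 3 disjoint single-world reflexive frames: each is trivially connected, but their disjoint union has 3 worlds with no edge between distinct components, so it is not connected.
So the class is not modally definable.

Not modally definable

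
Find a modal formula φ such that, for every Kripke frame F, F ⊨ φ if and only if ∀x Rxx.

This is reflexivity; the standard corresponding axiom is T: □r → r.
Suppose □r→r is valid. At any x set V(r)={w : Rxw}. Then □r holds at x, so r holds at x, i.e. Rxx.

□r → r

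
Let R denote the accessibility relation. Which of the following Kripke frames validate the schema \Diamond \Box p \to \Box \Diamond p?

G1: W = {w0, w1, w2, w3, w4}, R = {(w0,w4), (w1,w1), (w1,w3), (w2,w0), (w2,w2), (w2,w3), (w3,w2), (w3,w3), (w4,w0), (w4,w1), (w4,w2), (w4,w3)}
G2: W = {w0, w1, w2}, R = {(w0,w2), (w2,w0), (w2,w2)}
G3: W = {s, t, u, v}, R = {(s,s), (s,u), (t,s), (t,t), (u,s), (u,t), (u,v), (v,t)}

This is the axiom for convergence; its first-order frame correspondent is \forall x \forall y \forall z (Rxy \wedge Rxz \to \exists w (Ryw \wedge Rzw)).
G1: fails — Rw2w2 and Rw2w0 but w2 and w0 have no common successor.
G2: satisfies the condition.
G3: fails — Ruv and Rus but v and s have no common successor.
Valid on: G2.

G2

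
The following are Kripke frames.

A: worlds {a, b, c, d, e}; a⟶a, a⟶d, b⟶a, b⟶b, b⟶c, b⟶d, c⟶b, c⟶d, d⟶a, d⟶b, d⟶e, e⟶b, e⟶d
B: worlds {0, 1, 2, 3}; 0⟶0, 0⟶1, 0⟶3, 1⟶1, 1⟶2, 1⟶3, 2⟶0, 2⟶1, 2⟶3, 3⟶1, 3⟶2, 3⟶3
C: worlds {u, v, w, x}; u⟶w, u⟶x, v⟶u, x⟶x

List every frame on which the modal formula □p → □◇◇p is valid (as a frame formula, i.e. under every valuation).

A, B

Frame correspondent (Sahlqvist): ∀x ∀z (xRz → ∃w (xRw ∧ zR²w)) — i.e. a generalized confluence (Geach) condition.
A: holds.
B: holds.
C: fails — uRw but no t with uRt and wR²t.
Valid on: A, B.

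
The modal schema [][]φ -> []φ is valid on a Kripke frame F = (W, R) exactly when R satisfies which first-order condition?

Suppose □□φ→□φ is valid. Take Rxy and set V(φ)={w : xR²w}. Then □□φ at x, so □φ at x, so φ at y, i.e. ∃z(Rxz∧Rzy).
The converse is a direct semantic check.
Frame condition: forall x forall y (Rxy -> exists z (Rxz & Rzy)).

Density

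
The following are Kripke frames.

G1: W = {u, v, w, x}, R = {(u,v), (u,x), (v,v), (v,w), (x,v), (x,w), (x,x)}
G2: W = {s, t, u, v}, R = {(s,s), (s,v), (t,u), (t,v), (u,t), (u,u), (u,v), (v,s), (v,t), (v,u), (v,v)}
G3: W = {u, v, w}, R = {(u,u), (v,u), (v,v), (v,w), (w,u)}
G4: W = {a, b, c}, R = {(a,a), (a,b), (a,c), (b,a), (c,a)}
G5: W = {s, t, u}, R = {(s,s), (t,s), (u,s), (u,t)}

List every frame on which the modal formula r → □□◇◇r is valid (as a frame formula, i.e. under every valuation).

The schema corresponds to a generalized confluence (Geach) condition: ∀x ∀z (xR²z → ∃w (x = w ∧ zR²w)).
G1: fails — uR²v but no t with u=t and vR²t.
G2: condition met.
G3: fails — vR²u but no t with v=t and uR²t.
G4: condition met.
G5: fails — tR²s but no w with t=w and sR²w.

G2, G4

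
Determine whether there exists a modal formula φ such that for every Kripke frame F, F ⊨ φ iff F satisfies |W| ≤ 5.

If a class were modally definable it would be closed under disjoint unions (Goldblatt–Thomason).
Any modal formula valid on each of 6 disjoint one-world frames is valid on their disjoint union (validity is preserved under disjoint unions). Each one-world frame has |W|=1≤5, but the union has |W|=6.
Hence having at most 5 worlds is not modally definable.

No — not modally definable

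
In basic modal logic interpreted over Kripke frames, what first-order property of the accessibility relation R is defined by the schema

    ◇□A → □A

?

The Euclidean property

This is frame-equivalent to ◇A → □◇A (substitute ¬A for A and contrapose).
Suppose ◇A→□◇A is valid. Take Rxy, Rxz and set V(A)={y}. Then ◇A at x, so □◇A at x, so ◇A at z, so some w with Rzw has A; w=y, i.e. Rzy. By symmetry of the argument, Ryz.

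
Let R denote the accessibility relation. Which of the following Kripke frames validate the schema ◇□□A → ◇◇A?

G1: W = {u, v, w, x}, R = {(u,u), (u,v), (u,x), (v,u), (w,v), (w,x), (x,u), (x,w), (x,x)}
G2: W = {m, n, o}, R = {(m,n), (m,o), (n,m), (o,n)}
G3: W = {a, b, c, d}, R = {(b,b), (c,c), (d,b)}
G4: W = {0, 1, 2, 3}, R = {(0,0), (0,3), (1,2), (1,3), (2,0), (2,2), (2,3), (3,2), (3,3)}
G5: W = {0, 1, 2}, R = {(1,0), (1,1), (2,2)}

Frame correspondent (Sahlqvist): ∀x ∀y (xRy → ∃w (yR²w ∧ xR²w)) — i.e. a generalized confluence (Geach) condition.
G1: holds.
G2: fails — oRn but no w with nR²w and oR²w.
G3: holds.
G4: holds.
G5: fails — 1R0 but no w with 0R²w and 1R²w.

G1, G3, G4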